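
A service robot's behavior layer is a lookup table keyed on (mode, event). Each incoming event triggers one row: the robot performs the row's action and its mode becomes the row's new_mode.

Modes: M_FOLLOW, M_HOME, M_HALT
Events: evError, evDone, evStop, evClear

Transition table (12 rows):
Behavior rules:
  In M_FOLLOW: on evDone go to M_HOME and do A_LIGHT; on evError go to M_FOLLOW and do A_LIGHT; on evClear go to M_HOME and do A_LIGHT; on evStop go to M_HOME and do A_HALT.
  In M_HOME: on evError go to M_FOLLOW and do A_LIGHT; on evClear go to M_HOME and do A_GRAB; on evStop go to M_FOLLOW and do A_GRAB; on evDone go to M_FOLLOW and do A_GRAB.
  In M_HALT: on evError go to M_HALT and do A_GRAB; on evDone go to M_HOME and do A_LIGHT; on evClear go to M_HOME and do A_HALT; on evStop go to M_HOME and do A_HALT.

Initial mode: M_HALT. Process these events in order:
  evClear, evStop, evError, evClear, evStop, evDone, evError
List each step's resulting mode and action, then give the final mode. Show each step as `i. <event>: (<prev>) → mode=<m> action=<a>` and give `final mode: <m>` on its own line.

1. evClear: (M_HALT) → mode=M_HOME action=A_HALT
2. evStop: (M_HOME) → mode=M_FOLLOW action=A_GRAB
3. evError: (M_FOLLOW) → mode=M_FOLLOW action=A_LIGHT
4. evClear: (M_FOLLOW) → mode=M_HOME action=A_LIGHT
5. evStop: (M_HOME) → mode=M_FOLLOW action=A_GRAB
6. evDone: (M_FOLLOW) → mode=M_HOME action=A_LIGHT
7. evError: (M_HOME) → mode=M_FOLLOW action=A_LIGHT

final mode: M_FOLLOW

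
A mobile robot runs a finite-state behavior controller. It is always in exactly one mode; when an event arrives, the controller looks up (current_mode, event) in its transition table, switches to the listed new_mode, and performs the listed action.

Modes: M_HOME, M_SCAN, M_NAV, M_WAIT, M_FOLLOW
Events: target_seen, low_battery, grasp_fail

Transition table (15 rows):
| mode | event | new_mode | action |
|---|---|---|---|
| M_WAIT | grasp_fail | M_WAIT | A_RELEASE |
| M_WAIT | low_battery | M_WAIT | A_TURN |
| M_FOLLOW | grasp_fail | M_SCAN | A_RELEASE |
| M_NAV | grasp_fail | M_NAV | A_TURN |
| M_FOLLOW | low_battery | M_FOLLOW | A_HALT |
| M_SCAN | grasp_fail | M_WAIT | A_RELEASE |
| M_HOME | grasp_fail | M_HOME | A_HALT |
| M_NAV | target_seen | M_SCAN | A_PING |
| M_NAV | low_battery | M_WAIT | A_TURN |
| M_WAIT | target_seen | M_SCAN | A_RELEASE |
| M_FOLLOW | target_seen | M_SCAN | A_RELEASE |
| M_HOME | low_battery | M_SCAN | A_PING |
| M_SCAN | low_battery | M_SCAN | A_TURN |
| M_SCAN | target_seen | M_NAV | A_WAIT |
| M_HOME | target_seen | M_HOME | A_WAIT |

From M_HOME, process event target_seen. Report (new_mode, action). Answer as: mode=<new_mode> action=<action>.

current mode = M_HOME; filter table to that mode:
  (M_HOME, grasp_fail) → (M_HOME, A_HALT)
  (M_HOME, low_battery) → (M_SCAN, A_PING)
  (M_HOME, target_seen) → (M_HOME, A_WAIT)  ← event matches
event = target_seen selects (M_HOME, A_WAIT)

mode=M_HOME action=A_WAIT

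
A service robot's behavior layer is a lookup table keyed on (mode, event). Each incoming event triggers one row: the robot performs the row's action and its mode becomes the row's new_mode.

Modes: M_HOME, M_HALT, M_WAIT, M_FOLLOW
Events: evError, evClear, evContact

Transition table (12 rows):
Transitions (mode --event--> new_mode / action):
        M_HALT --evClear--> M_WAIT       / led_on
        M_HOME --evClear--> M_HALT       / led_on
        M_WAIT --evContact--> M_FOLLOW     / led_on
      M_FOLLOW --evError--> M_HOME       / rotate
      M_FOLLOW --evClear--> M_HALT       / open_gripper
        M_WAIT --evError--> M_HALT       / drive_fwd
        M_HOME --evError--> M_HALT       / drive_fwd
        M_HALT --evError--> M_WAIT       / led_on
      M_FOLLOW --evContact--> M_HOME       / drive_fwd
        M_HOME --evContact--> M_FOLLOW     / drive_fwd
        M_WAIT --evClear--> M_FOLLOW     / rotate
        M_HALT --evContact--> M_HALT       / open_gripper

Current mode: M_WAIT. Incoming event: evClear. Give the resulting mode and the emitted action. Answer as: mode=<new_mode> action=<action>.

current mode = M_WAIT; filter table to that mode:
  (M_WAIT, evContact) → (M_FOLLOW, led_on)
  (M_WAIT, evError) → (M_HALT, drive_fwd)
  (M_WAIT, evClear) → (M_FOLLOW, rotate)  ← event matches
event = evClear selects (M_FOLLOW, rotate)

mode=M_FOLLOW action=rotate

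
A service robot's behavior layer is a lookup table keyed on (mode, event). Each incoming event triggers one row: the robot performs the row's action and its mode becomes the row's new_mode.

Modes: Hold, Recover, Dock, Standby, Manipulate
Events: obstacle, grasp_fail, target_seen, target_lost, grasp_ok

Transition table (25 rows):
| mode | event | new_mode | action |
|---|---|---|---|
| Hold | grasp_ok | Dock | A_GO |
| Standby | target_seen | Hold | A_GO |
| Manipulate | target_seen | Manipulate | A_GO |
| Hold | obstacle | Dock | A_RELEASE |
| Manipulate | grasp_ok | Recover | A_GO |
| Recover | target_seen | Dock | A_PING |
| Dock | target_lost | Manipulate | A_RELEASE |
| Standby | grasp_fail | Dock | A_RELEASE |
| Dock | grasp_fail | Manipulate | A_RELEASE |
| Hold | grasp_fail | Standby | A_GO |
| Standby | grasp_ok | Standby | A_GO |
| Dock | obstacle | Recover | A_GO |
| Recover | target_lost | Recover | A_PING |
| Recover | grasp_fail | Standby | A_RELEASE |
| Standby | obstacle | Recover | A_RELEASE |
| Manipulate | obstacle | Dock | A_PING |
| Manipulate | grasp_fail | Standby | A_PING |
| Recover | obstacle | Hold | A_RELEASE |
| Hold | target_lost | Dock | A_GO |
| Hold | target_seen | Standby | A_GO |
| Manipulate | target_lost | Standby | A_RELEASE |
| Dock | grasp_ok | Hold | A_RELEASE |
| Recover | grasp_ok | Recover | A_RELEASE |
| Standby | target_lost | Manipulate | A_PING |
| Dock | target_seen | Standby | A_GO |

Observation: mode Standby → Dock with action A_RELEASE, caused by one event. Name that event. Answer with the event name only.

grasp_fail

try obstacle: (Standby, obstacle) → (Recover, A_RELEASE)
try grasp_fail: (Standby, grasp_fail) → (Dock, A_RELEASE)  ← matches
try target_seen: (Standby, target_seen) → (Hold, A_GO)
try target_lost: (Standby, target_lost) → (Manipulate, A_PING)
try grasp_ok: (Standby, grasp_ok) → (Standby, A_GO)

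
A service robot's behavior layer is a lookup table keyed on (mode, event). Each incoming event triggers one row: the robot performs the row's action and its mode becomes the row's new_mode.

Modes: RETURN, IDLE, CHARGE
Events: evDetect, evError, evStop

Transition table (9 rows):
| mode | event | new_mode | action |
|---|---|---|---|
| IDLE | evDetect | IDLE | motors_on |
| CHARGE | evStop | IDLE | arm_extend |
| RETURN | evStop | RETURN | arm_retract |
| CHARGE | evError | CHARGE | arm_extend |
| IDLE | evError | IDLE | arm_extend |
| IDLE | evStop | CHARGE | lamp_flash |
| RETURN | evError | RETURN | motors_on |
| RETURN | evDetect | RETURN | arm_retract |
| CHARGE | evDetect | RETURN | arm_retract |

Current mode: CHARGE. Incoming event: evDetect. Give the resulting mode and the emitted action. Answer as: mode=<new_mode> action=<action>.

mode=RETURN action=arm_retract

current mode = CHARGE; filter table to that mode:
  (CHARGE, evStop) → (IDLE, arm_extend)
  (CHARGE, evError) → (CHARGE, arm_extend)
  (CHARGE, evDetect) → (RETURN, arm_retract)  ← event matches
event = evDetect selects (RETURN, arm_retract)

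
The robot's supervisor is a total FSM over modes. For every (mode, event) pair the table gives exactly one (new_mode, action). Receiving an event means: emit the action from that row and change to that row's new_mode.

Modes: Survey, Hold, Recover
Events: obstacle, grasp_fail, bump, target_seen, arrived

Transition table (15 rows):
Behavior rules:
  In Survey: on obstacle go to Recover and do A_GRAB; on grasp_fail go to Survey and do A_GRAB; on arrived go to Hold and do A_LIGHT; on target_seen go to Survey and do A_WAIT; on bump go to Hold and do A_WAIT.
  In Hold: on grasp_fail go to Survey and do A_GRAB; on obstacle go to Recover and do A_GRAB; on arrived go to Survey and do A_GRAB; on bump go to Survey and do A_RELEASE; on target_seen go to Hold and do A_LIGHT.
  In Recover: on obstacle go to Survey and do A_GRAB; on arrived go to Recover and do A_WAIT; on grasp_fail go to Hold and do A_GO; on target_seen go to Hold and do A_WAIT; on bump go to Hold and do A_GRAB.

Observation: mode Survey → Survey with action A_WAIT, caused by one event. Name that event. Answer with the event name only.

try obstacle: (Survey, obstacle) → (Recover, A_GRAB)
try grasp_fail: (Survey, grasp_fail) → (Survey, A_GRAB)
try bump: (Survey, bump) → (Hold, A_WAIT)
try target_seen: (Survey, target_seen) → (Survey, A_WAIT)  ← matches
try arrived: (Survey, arrived) → (Hold, A_LIGHT)

target_seen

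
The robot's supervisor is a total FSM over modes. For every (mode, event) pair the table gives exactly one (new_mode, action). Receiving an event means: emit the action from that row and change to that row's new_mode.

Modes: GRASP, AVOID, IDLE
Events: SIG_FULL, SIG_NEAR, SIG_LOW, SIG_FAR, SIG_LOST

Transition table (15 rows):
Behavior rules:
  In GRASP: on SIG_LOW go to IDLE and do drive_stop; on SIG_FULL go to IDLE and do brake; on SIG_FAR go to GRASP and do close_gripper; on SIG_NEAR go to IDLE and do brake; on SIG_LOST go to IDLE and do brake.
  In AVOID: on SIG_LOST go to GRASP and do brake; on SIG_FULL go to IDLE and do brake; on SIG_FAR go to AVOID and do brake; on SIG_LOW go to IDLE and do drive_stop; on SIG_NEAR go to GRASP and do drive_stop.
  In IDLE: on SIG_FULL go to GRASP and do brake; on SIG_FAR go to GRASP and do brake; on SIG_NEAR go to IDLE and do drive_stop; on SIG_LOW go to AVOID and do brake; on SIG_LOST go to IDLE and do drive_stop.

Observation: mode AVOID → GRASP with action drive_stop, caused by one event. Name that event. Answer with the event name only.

try SIG_FULL: (AVOID, SIG_FULL) → (IDLE, brake)
try SIG_NEAR: (AVOID, SIG_NEAR) → (GRASP, drive_stop)  ← matches
try SIG_LOW: (AVOID, SIG_LOW) → (IDLE, drive_stop)
try SIG_FAR: (AVOID, SIG_FAR) → (AVOID, brake)
try SIG_LOST: (AVOID, SIG_LOST) → (GRASP, brake)

SIG_NEAR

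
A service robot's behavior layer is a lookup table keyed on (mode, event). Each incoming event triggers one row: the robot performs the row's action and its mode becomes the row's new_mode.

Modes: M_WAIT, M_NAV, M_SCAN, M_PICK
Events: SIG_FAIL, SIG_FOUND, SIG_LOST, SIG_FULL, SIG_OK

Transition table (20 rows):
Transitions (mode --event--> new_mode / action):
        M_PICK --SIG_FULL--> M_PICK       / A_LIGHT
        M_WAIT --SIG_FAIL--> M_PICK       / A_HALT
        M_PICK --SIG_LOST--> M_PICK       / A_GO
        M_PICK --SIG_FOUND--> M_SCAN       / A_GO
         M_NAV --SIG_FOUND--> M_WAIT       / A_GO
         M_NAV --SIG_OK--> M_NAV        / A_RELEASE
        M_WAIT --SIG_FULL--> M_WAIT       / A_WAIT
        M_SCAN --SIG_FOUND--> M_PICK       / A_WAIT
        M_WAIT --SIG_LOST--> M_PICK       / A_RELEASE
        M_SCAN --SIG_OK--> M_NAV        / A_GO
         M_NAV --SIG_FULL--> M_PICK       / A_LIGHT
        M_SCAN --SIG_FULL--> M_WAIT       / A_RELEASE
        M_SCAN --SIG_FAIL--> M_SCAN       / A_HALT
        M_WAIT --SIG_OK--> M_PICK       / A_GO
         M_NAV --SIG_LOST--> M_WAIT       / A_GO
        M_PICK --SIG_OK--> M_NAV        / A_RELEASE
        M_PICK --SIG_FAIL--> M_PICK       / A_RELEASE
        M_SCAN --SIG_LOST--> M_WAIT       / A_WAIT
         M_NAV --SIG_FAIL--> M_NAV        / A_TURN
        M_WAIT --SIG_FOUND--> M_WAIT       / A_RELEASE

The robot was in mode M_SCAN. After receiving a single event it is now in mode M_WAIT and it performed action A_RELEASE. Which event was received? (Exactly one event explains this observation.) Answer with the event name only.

SIG_FULL

try SIG_FAIL: (M_SCAN, SIG_FAIL) → (M_SCAN, A_HALT)
try SIG_FOUND: (M_SCAN, SIG_FOUND) → (M_PICK, A_WAIT)
try SIG_LOST: (M_SCAN, SIG_LOST) → (M_WAIT, A_WAIT)
try SIG_FULL: (M_SCAN, SIG_FULL) → (M_WAIT, A_RELEASE)  ← matches
try SIG_OK: (M_SCAN, SIG_OK) → (M_NAV, A_GO)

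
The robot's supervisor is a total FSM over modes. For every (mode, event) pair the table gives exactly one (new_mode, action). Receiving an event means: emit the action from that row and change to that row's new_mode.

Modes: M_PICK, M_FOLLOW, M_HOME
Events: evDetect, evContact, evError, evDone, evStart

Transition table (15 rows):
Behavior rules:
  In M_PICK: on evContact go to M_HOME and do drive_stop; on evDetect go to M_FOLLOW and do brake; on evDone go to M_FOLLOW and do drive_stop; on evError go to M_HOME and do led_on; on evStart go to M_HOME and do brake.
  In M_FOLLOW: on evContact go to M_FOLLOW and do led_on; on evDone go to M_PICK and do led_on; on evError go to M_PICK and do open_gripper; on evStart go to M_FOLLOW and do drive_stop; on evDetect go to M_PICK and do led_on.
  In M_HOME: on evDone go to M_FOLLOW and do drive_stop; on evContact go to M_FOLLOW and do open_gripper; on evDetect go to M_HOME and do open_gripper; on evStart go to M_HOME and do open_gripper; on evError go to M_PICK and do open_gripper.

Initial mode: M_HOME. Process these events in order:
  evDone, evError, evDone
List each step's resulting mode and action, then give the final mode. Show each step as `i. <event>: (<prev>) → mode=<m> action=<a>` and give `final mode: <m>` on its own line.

1. evDone: (M_HOME) → mode=M_FOLLOW action=drive_stop
2. evError: (M_FOLLOW) → mode=M_PICK action=open_gripper
3. evDone: (M_PICK) → mode=M_FOLLOW action=drive_stop

final mode: M_FOLLOW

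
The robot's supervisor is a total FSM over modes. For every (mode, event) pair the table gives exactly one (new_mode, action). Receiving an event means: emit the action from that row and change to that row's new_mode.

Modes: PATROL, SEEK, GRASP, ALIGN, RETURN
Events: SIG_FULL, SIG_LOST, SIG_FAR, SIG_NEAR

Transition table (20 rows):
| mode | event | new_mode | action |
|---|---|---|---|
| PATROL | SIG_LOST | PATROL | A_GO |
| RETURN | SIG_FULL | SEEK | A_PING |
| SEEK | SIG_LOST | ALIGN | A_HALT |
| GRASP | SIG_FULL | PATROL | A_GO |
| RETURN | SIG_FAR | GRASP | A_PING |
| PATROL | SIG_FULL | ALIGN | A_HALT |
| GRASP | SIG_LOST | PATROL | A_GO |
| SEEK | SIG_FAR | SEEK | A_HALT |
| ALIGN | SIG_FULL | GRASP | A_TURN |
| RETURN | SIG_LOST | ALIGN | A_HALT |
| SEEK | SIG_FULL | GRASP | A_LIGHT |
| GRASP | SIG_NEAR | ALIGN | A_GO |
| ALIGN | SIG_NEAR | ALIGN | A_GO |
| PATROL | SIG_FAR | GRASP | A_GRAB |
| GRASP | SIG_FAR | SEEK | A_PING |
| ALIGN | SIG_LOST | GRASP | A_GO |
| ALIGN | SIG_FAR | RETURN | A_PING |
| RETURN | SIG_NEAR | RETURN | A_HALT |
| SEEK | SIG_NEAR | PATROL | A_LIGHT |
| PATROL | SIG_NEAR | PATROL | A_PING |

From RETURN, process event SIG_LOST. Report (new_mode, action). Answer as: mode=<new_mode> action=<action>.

mode=ALIGN action=A_HALT

current mode = RETURN; filter table to that mode:
  (RETURN, SIG_FULL) → (SEEK, A_PING)
  (RETURN, SIG_FAR) → (GRASP, A_PING)
  (RETURN, SIG_LOST) → (ALIGN, A_HALT)  ← event matches
  (RETURN, SIG_NEAR) → (RETURN, A_HALT)
event = SIG_LOST selects (ALIGN, A_HALT)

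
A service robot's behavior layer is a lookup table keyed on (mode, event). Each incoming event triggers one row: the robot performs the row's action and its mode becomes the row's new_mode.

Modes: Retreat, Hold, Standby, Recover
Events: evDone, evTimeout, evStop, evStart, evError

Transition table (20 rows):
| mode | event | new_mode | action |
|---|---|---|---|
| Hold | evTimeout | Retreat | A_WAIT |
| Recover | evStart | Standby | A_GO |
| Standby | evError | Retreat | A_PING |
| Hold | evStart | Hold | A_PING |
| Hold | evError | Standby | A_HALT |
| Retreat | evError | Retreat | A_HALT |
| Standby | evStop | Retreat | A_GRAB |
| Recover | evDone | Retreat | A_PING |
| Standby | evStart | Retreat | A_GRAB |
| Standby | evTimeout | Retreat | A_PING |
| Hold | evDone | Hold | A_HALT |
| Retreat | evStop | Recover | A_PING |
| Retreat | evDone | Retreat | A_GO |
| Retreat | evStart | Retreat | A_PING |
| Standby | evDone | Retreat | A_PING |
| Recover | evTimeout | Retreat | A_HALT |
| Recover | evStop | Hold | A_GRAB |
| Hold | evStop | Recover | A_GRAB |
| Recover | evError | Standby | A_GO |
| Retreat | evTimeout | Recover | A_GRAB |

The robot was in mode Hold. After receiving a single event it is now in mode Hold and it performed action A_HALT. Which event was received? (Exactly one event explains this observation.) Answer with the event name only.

evDone

try evDone: (Hold, evDone) → (Hold, A_HALT)  ← matches
try evTimeout: (Hold, evTimeout) → (Retreat, A_WAIT)
try evStop: (Hold, evStop) → (Recover, A_GRAB)
try evStart: (Hold, evStart) → (Hold, A_PING)
try evError: (Hold, evError) → (Standby, A_HALT)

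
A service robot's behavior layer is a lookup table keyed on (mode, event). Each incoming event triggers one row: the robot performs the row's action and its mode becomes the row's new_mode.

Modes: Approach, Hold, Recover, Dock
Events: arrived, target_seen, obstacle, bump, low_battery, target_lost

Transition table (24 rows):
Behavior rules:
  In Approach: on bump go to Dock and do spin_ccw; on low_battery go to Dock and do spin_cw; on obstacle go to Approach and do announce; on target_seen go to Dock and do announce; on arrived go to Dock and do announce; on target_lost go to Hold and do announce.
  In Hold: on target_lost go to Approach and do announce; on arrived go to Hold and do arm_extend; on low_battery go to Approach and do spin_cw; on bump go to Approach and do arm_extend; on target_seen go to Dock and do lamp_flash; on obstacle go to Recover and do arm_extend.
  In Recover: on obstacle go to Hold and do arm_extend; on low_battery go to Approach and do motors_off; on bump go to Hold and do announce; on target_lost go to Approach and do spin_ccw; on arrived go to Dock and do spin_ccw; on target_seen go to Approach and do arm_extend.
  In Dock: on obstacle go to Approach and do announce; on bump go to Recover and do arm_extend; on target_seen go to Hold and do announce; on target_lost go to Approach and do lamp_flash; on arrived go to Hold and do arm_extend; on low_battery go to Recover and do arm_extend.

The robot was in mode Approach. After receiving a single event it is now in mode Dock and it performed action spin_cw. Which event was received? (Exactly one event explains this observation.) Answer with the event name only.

try arrived: (Approach, arrived) → (Dock, announce)
try target_seen: (Approach, target_seen) → (Dock, announce)
try obstacle: (Approach, obstacle) → (Approach, announce)
try bump: (Approach, bump) → (Dock, spin_ccw)
try low_battery: (Approach, low_battery) → (Dock, spin_cw)  ← matches
try target_lost: (Approach, target_lost) → (Hold, announce)

low_battery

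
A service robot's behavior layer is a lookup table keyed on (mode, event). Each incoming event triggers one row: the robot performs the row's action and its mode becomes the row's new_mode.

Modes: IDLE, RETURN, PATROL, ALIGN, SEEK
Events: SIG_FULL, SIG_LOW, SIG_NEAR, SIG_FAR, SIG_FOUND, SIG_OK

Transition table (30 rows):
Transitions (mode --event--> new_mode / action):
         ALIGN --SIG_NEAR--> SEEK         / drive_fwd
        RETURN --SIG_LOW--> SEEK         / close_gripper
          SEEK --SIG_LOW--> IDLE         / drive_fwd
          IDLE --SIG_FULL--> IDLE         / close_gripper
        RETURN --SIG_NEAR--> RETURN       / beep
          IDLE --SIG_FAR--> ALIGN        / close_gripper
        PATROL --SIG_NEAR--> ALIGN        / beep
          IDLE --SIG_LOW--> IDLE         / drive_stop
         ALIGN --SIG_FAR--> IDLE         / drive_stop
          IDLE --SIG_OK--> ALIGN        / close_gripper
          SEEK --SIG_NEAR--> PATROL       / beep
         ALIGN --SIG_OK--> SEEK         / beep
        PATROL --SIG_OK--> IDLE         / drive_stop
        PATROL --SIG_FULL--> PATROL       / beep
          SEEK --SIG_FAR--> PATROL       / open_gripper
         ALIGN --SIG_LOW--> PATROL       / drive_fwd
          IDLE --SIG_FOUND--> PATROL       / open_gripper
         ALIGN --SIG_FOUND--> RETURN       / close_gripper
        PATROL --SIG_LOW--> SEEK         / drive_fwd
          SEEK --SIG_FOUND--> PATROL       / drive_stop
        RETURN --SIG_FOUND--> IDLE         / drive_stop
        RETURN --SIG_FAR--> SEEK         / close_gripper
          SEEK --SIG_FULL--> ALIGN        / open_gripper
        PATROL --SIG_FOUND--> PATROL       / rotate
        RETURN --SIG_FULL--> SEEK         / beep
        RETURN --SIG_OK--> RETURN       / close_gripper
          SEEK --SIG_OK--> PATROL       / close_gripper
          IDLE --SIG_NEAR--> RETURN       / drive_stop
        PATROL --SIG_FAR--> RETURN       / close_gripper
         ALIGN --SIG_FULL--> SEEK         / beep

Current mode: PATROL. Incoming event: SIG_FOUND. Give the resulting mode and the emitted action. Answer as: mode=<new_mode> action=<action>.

current mode = PATROL; filter table to that mode:
  (PATROL, SIG_NEAR) → (ALIGN, beep)
  (PATROL, SIG_OK) → (IDLE, drive_stop)
  (PATROL, SIG_FULL) → (PATROL, beep)
  (PATROL, SIG_LOW) → (SEEK, drive_fwd)
  (PATROL, SIG_FOUND) → (PATROL, rotate)  ← event matches
  (PATROL, SIG_FAR) → (RETURN, close_gripper)
event = SIG_FOUND selects (PATROL, rotate)

mode=PATROL action=rotate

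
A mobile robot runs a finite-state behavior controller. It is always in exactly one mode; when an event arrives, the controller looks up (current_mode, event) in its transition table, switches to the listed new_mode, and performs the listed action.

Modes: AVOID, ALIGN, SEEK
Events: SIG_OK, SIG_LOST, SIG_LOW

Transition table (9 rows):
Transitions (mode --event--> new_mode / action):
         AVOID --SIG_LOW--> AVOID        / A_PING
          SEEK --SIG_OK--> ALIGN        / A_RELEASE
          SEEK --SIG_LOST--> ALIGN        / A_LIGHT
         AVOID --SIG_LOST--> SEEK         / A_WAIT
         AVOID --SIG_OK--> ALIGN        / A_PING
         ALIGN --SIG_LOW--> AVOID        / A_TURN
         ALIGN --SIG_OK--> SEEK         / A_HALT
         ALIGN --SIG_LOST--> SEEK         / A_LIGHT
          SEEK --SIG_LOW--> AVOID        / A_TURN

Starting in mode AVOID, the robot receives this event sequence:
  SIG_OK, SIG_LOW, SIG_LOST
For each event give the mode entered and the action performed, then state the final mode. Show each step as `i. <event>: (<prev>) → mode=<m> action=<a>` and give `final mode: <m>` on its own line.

1. SIG_OK: (AVOID) → mode=ALIGN action=A_PING
2. SIG_LOW: (ALIGN) → mode=AVOID action=A_TURN
3. SIG_LOST: (AVOID) → mode=SEEK action=A_WAIT

final mode: SEEK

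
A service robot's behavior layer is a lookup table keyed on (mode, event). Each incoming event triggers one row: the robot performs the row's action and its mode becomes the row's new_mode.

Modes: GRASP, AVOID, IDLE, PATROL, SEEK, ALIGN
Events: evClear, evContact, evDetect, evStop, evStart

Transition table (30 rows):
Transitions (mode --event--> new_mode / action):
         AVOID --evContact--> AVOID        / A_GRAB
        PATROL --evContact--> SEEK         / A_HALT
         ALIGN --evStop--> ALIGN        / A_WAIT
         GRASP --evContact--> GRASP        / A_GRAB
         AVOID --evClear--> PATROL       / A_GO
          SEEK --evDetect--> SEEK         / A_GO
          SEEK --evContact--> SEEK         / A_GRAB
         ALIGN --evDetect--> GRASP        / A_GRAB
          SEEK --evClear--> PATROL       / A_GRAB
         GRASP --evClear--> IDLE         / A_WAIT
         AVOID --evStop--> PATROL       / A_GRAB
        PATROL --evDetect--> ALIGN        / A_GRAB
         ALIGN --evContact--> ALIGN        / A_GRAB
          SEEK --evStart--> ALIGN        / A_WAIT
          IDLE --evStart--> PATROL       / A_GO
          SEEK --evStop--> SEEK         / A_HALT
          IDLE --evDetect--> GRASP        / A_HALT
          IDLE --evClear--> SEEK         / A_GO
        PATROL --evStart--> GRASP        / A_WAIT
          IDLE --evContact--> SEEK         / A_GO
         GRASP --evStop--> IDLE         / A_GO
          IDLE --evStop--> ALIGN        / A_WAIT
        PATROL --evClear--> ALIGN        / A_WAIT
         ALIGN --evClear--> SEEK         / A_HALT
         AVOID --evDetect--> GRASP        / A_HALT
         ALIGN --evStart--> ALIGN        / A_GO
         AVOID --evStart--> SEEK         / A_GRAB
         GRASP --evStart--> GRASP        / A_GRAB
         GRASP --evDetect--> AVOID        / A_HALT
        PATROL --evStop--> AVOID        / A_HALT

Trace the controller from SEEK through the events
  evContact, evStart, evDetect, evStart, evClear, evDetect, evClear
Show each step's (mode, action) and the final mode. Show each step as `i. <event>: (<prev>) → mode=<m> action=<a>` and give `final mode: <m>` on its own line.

final mode: IDLE

1. evContact: (SEEK) → mode=SEEK action=A_GRAB
2. evStart: (SEEK) → mode=ALIGN action=A_WAIT
3. evDetect: (ALIGN) → mode=GRASP action=A_GRAB
4. evStart: (GRASP) → mode=GRASP action=A_GRAB
5. evClear: (GRASP) → mode=IDLE action=A_WAIT
6. evDetect: (IDLE) → mode=GRASP action=A_HALT
7. evClear: (GRASP) → mode=IDLE action=A_WAIT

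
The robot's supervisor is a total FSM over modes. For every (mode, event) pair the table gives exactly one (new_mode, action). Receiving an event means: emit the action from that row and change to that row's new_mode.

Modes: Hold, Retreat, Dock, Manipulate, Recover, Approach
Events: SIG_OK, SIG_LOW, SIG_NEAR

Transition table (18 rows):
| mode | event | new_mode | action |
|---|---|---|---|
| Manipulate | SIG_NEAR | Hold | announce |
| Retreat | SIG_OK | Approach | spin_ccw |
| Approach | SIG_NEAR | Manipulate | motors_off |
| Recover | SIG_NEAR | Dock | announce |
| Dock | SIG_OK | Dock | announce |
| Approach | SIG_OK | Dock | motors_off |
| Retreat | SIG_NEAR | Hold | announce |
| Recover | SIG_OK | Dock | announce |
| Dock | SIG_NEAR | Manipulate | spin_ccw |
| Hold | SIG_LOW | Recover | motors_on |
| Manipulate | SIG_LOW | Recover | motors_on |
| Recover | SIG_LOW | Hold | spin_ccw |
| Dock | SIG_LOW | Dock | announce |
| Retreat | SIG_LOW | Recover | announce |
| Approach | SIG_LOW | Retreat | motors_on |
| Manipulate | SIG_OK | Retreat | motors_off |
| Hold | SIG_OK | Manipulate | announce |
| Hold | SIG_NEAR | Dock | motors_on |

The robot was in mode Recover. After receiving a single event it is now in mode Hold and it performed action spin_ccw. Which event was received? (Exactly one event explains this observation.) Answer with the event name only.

SIG_LOW

try SIG_OK: (Recover, SIG_OK) → (Dock, announce)
try SIG_LOW: (Recover, SIG_LOW) → (Hold, spin_ccw)  ← matches
try SIG_NEAR: (Recover, SIG_NEAR) → (Dock, announce)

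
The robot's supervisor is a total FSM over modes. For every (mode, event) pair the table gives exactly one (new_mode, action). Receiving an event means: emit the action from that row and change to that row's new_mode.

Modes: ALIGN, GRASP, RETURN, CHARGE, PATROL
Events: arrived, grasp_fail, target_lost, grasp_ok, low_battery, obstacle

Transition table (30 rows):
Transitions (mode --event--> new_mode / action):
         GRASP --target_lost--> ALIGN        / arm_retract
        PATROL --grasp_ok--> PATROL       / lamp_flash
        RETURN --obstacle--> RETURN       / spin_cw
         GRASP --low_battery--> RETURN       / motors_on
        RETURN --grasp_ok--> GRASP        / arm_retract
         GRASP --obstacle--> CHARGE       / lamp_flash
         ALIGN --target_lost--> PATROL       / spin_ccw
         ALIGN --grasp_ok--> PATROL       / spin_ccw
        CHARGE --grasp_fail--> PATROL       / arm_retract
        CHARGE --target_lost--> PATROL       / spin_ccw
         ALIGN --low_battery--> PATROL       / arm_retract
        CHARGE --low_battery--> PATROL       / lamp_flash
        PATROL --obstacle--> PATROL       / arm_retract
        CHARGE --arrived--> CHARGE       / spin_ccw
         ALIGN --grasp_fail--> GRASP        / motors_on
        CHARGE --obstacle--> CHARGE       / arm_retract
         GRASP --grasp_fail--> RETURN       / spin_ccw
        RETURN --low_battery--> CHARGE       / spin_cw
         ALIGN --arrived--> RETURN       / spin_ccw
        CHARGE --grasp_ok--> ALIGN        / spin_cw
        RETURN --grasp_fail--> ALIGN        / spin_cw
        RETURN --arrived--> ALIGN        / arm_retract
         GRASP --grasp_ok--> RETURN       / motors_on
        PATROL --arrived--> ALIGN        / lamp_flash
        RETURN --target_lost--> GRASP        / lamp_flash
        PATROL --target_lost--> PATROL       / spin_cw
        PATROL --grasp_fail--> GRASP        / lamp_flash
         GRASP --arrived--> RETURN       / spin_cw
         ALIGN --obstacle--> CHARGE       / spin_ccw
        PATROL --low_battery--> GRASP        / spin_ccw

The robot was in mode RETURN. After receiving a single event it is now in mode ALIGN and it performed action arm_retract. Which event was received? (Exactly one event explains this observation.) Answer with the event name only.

arrived

try arrived: (RETURN, arrived) → (ALIGN, arm_retract)  ← matches
try grasp_fail: (RETURN, grasp_fail) → (ALIGN, spin_cw)
try target_lost: (RETURN, target_lost) → (GRASP, lamp_flash)
try grasp_ok: (RETURN, grasp_ok) → (GRASP, arm_retract)
try low_battery: (RETURN, low_battery) → (CHARGE, spin_cw)
try obstacle: (RETURN, obstacle) → (RETURN, spin_cw)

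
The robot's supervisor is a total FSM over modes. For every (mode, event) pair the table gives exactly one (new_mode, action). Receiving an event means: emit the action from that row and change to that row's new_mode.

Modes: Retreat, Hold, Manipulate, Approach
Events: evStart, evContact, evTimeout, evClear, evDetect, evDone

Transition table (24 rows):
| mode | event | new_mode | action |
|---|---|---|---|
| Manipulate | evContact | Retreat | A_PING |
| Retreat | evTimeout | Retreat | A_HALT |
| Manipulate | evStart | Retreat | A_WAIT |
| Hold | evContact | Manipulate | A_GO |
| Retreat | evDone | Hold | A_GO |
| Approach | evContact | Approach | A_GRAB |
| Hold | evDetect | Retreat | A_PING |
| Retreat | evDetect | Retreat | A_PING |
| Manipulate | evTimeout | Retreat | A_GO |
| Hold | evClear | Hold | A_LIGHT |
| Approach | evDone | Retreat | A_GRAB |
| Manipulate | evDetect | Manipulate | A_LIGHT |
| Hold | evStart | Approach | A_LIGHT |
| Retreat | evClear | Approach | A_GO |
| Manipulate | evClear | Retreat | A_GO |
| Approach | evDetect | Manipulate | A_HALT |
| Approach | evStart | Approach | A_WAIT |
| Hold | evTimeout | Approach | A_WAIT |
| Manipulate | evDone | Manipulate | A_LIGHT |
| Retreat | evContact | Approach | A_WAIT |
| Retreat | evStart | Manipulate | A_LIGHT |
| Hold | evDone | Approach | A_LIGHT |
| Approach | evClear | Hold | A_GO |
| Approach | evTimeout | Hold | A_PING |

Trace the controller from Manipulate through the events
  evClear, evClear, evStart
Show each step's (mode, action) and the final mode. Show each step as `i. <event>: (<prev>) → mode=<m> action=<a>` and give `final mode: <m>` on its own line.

1. evClear: (Manipulate) → mode=Retreat action=A_GO
2. evClear: (Retreat) → mode=Approach action=A_GO
3. evStart: (Approach) → mode=Approach action=A_WAIT

final mode: Approach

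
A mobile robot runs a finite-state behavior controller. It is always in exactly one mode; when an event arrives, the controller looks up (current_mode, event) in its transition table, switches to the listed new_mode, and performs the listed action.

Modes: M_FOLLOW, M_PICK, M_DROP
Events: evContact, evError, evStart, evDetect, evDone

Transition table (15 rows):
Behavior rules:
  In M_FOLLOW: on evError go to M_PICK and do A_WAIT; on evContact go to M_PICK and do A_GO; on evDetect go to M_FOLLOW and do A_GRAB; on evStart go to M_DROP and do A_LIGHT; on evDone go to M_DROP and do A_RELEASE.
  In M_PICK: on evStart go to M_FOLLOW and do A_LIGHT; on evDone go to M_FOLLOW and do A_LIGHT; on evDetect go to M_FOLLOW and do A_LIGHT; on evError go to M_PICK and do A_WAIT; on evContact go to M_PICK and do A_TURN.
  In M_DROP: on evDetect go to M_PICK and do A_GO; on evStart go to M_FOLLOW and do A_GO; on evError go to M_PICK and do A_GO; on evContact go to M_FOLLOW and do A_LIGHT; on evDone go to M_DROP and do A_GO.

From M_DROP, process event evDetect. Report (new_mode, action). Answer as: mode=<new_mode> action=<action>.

mode=M_PICK action=A_GO

current mode = M_DROP; filter table to that mode:
  (M_DROP, evDetect) → (M_PICK, A_GO)  ← event matches
  (M_DROP, evStart) → (M_FOLLOW, A_GO)
  (M_DROP, evError) → (M_PICK, A_GO)
  (M_DROP, evContact) → (M_FOLLOW, A_LIGHT)
  (M_DROP, evDone) → (M_DROP, A_GO)
event = evDetect selects (M_PICK, A_GO)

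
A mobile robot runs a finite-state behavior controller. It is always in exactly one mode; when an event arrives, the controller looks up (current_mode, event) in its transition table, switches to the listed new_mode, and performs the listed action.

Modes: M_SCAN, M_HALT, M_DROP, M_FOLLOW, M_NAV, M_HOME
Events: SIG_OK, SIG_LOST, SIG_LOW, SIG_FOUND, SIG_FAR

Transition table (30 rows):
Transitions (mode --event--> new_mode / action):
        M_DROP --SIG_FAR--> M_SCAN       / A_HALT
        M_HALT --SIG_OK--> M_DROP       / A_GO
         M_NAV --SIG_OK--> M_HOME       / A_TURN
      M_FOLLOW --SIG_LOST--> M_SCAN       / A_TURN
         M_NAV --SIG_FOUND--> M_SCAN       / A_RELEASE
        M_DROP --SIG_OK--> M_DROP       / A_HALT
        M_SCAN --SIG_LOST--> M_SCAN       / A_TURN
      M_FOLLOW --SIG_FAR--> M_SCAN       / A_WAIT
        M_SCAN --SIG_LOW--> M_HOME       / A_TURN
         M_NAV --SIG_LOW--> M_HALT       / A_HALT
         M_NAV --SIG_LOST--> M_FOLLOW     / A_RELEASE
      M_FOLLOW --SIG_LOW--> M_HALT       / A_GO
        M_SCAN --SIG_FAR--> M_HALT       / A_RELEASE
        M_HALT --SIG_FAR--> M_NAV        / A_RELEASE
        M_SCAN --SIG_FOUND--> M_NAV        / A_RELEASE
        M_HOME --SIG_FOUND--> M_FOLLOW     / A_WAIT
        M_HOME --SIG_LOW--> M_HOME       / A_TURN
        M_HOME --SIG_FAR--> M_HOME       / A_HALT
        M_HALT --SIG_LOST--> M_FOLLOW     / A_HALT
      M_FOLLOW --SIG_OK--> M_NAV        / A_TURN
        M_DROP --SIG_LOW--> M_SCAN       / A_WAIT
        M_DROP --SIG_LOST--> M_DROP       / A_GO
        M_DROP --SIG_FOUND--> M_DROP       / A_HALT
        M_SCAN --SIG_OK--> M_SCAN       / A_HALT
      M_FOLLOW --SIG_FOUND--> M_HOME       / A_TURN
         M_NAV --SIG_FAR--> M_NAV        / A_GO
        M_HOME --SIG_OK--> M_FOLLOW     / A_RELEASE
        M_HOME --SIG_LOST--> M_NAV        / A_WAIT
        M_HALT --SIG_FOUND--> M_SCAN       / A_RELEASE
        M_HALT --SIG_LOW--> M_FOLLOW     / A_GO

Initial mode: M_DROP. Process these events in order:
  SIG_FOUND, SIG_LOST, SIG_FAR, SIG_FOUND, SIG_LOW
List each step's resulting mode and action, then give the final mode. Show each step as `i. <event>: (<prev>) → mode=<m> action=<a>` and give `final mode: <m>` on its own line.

final mode: M_HALT

1. SIG_FOUND: (M_DROP) → mode=M_DROP action=A_HALT
2. SIG_LOST: (M_DROP) → mode=M_DROP action=A_GO
3. SIG_FAR: (M_DROP) → mode=M_SCAN action=A_HALT
4. SIG_FOUND: (M_SCAN) → mode=M_NAV action=A_RELEASE
5. SIG_LOW: (M_NAV) → mode=M_HALT action=A_HALT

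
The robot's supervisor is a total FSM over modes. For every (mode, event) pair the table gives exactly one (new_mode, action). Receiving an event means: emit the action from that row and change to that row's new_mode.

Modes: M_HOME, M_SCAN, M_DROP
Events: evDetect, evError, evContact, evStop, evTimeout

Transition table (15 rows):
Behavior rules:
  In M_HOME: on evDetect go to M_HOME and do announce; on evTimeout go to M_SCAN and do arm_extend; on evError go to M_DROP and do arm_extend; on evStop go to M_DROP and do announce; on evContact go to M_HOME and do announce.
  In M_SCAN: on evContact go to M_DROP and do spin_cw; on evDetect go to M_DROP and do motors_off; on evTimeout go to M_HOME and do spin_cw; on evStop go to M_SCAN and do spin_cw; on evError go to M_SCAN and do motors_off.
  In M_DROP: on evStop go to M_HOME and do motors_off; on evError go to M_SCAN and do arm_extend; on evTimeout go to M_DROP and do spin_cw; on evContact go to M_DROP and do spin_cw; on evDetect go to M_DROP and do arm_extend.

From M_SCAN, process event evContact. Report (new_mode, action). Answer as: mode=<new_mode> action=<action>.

mode=M_DROP action=spin_cw

current mode = M_SCAN; filter table to that mode:
  (M_SCAN, evContact) → (M_DROP, spin_cw)  ← event matches
  (M_SCAN, evDetect) → (M_DROP, motors_off)
  (M_SCAN, evTimeout) → (M_HOME, spin_cw)
  (M_SCAN, evStop) → (M_SCAN, spin_cw)
  (M_SCAN, evError) → (M_SCAN, motors_off)
event = evContact selects (M_DROP, spin_cw)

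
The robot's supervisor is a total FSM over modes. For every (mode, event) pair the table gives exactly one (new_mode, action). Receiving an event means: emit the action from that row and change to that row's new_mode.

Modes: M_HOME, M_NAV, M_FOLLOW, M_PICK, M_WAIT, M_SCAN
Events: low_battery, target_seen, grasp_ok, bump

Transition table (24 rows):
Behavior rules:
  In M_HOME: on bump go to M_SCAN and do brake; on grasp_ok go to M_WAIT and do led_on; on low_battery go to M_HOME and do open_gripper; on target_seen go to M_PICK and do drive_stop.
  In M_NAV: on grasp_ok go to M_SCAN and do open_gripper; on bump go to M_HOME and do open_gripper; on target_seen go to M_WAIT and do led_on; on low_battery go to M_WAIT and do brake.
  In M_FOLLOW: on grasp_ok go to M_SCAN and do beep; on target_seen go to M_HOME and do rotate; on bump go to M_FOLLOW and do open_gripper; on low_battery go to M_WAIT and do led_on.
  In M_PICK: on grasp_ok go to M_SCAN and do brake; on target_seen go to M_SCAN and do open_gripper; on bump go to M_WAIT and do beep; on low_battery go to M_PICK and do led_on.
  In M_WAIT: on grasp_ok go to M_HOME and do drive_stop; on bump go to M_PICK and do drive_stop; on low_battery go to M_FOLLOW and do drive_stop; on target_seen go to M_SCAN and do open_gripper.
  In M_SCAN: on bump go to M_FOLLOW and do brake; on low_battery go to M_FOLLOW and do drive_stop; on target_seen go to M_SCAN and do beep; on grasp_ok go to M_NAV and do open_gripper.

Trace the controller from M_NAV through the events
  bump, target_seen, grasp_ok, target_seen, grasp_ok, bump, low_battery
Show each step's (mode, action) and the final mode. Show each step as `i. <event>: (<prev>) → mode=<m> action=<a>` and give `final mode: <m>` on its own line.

1. bump: (M_NAV) → mode=M_HOME action=open_gripper
2. target_seen: (M_HOME) → mode=M_PICK action=drive_stop
3. grasp_ok: (M_PICK) → mode=M_SCAN action=brake
4. target_seen: (M_SCAN) → mode=M_SCAN action=beep
5. grasp_ok: (M_SCAN) → mode=M_NAV action=open_gripper
6. bump: (M_NAV) → mode=M_HOME action=open_gripper
7. low_battery: (M_HOME) → mode=M_HOME action=open_gripper

final mode: M_HOME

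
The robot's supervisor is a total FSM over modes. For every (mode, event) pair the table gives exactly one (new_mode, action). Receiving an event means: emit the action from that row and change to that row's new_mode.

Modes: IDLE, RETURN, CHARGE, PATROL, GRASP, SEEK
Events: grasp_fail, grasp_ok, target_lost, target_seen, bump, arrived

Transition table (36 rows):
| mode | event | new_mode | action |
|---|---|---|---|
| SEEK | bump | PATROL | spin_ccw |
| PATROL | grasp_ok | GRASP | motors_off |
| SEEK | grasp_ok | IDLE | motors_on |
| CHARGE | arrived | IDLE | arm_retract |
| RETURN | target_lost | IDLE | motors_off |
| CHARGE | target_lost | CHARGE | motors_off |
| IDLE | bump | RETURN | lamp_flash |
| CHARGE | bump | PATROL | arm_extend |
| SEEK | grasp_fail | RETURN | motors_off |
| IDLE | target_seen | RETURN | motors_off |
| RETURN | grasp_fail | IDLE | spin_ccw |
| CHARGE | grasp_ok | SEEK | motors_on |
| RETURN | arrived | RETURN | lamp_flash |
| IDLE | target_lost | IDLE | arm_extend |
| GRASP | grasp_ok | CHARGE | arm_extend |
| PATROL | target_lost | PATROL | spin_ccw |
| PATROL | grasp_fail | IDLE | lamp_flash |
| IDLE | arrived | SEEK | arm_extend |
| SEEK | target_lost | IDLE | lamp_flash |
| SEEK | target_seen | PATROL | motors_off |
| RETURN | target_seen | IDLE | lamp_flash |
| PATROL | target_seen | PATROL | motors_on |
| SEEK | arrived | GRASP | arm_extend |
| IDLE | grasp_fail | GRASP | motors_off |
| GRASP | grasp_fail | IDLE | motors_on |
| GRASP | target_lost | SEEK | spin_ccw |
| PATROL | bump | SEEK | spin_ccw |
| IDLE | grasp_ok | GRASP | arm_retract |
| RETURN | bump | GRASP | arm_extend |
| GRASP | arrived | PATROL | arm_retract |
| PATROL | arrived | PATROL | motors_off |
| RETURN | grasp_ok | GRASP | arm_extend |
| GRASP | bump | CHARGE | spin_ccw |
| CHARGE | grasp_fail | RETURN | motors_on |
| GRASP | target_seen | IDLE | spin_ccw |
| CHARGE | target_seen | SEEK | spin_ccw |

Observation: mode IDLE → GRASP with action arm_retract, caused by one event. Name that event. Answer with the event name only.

grasp_ok

try grasp_fail: (IDLE, grasp_fail) → (GRASP, motors_off)
try grasp_ok: (IDLE, grasp_ok) → (GRASP, arm_retract)  ← matches
try target_lost: (IDLE, target_lost) → (IDLE, arm_extend)
try target_seen: (IDLE, target_seen) → (RETURN, motors_off)
try bump: (IDLE, bump) → (RETURN, lamp_flash)
try arrived: (IDLE, arrived) → (SEEK, arm_extend)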